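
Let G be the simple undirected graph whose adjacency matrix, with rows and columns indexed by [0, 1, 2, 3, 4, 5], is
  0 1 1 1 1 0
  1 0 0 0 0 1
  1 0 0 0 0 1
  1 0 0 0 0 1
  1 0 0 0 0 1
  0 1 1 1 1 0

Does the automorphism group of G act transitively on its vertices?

Automorphisms preserve degree, but G has vertices of degree 2 and vertices of degree 4; no automorphism maps one to the other, so G is not vertex-transitive.

No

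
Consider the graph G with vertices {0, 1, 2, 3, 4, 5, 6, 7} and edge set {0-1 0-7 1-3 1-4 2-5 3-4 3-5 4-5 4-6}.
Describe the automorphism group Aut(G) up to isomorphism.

1

Degrees alone do not determine every vertex (e.g. 1 and 3 both have degree 3), but their neighbour-degree multisets differ: N(1) has degrees [2, 3, 4] while N(3) has degrees [3, 3, 4]. Repeating this refinement separates all vertices, so the only automorphism is the identity.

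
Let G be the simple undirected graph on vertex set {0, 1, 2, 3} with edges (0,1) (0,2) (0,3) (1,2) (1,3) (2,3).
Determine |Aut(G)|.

Every vertex has degree 3, so G is the complete graph K_4. Any permutation of the 4 vertices preserves K_4, so Aut(K_4) = S_4 of order 4! = 24.

24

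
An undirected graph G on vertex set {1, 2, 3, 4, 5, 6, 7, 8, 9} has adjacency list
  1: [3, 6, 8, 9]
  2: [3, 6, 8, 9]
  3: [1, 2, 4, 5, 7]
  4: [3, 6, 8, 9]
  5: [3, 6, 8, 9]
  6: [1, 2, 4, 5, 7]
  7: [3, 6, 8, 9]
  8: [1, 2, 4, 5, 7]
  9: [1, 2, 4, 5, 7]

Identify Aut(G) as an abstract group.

The vertices split by degree into {3, 6, 8, 9} (degree 5) and {1, 2, 4, 5, 7} (degree 4); every edge runs between the two parts, so G is the complete bipartite graph K_{4,5}. The parts have unequal sizes, so no automorphism swaps them; each part is permuted independently, giving S_4 × S_5 of order 4!·5! = 2880.

S_4 × S_5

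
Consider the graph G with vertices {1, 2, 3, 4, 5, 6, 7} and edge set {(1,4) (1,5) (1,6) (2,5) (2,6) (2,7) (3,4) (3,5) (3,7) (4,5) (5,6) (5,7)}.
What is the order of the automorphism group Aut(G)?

Vertex 5 is the unique vertex of degree 6; the remaining 6 vertices each have degree 3 and induce a cycle, so G is the wheel on 7 vertices with hub 5. Every automorphism fixes the hub and acts on the rim 6-cycle, so Aut(G) ≅ Aut(C_6) = D_6 of order 12.

12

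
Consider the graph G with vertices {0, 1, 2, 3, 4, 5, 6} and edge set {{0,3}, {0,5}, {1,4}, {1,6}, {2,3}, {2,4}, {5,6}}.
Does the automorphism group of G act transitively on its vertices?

G is 2-regular and connected on 7 vertices, i.e. the cycle C_7. C_7 has 7 rotations and 7 reflections, so Aut(C_7) ≅ D_7 of order 14. Under this action every vertex can be carried to every other, so G is vertex-transitive.

Yes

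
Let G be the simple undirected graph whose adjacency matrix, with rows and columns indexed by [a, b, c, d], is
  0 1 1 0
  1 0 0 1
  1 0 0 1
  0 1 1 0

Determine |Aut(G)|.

8

G is 2-regular and bipartite on 2^2 = 4 vertices with girth 4; it is the hypercube graph Q_2. Aut(Q_2) consists of the signed permutations of the 2 coordinate axes: 2! permutations times 2^2 sign flips, so |Aut| = 2^2·2! = 8.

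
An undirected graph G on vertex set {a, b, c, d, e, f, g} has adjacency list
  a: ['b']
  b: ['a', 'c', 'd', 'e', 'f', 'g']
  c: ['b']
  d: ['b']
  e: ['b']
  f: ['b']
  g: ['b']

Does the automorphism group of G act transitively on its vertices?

Vertex b is the only vertex of degree 6, so every automorphism fixes it; G is not vertex-transitive.

No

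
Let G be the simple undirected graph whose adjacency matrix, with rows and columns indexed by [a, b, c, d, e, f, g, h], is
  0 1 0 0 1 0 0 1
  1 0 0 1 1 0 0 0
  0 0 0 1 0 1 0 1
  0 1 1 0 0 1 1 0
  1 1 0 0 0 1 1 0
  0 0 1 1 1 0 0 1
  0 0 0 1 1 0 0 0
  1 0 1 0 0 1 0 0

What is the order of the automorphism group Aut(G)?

The degree sequence is [3, 3, 3, 4, 4, 4, 2, 3]. Checking the degree-preserving permutations of the vertex set shows that none except the identity preserves every edge, so Aut(G) is trivial.

1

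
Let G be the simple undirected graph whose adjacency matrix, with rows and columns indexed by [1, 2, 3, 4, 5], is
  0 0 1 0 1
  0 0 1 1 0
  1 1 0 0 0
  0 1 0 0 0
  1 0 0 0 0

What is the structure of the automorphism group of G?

The degree sequence is [2, 2, 2, 1, 1]; the two degree-1 vertices 4 and 5 are the ends of a path, so G = P_5. A path has exactly one nontrivial symmetry — reversal — giving Aut(G) of order 2.

the cyclic group of order 2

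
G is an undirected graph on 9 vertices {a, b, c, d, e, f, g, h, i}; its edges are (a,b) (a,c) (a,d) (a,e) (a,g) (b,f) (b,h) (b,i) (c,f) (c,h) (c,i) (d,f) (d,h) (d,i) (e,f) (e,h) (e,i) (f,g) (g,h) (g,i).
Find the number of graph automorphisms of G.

The vertices split by degree into {a, f, h, i} (degree 5) and {b, c, d, e, g} (degree 4); every edge runs between the two parts, so G is the complete bipartite graph K_{4,5}. The parts have unequal sizes, so no automorphism swaps them; each part is permuted independently, giving S_4 × S_5 of order 4!·5! = 2880.

2880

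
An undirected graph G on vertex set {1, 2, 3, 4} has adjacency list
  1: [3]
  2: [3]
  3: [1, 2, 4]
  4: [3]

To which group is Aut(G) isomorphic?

S_3

Vertex 3 has degree 3 and every other vertex has degree 1, so G is the star K_{1,3} with centre 3. The 3 leaves are pairwise interchangeable while the centre is fixed, giving Aut(G) = S_3.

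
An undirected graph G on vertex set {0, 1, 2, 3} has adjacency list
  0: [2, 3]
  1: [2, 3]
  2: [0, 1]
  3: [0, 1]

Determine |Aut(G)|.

8

Every vertex has degree 2 and the graph is connected, so G is the 4-cycle C_4. C_4 has 4 rotations and 4 reflections, so Aut(C_4) ≅ D_4 of order 8.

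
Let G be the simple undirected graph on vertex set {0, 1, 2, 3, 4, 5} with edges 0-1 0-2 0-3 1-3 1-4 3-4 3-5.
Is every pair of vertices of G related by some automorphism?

Vertex 3 is the only vertex of degree 4, so every automorphism fixes it; G is not vertex-transitive.

No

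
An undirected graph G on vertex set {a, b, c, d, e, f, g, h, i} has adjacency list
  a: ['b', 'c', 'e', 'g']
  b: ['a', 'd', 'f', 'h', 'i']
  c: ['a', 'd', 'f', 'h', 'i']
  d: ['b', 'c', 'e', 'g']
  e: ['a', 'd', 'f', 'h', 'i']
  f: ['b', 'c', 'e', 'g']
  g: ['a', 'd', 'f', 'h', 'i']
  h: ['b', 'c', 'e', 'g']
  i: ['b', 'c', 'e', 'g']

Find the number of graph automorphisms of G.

The vertices split by degree into {b, c, e, g} (degree 5) and {a, d, f, h, i} (degree 4); every edge runs between the two parts, so G is the complete bipartite graph K_{4,5}. The parts have unequal sizes, so no automorphism swaps them; each part is permuted independently, giving S_5 × S_4 of order 5!·4! = 2880.

2880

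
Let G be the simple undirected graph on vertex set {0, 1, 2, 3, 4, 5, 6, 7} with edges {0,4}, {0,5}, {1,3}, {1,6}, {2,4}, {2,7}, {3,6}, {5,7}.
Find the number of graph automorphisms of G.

60

G has two connected components, {0, 2, 4, 5, 7} and {1, 3, 6}; each is 2-regular, so G = C_5 ⊔ C_3. The components are non-isomorphic (different sizes), so Aut(G) = Aut(C_5) × Aut(C_3) = D_5 × D_3 of order 10·6 = 60.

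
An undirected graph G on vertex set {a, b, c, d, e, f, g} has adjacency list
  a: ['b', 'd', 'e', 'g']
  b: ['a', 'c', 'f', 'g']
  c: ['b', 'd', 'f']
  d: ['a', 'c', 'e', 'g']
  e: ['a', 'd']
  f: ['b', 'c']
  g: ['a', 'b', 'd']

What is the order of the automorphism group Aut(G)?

1

The degree sequence is [4, 4, 3, 4, 2, 2, 3]. Checking the degree-preserving permutations of the vertex set shows that none except the identity preserves every edge, so Aut(G) is trivial.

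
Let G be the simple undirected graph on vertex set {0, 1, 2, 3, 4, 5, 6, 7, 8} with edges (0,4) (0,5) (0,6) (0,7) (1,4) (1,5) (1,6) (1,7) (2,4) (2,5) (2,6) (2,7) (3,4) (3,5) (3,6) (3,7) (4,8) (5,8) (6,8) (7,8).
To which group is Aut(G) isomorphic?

The vertices split by degree into {4, 5, 6, 7} (degree 5) and {0, 1, 2, 3, 8} (degree 4); every edge runs between the two parts, so G is the complete bipartite graph K_{4,5}. Automorphisms preserve the bipartition setwise (since the parts differ in size) and act as S_5 × S_4 within it; |Aut| = 2880.

S_5 × S_4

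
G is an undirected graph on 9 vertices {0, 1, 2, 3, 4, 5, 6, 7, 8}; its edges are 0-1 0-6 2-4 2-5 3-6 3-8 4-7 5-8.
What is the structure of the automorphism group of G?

the cyclic group of order 2

The degree sequence is [2, 1, 2, 2, 2, 2, 2, 1, 2]; the two degree-1 vertices 1 and 7 are the ends of a path, so G = P_9. The only nontrivial automorphism of a path is the end-to-end reflection, so Aut(G) ≅ Z_2.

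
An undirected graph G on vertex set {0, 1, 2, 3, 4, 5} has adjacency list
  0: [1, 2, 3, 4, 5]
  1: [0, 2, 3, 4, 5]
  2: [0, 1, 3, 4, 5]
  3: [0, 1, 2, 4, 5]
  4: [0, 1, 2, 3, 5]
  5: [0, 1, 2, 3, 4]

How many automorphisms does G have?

720

All 6 vertices are pairwise adjacent: G = K_6. Every bijection on the vertex set is an automorphism of K_6; hence Aut(K_6) ≅ S_6, order 720.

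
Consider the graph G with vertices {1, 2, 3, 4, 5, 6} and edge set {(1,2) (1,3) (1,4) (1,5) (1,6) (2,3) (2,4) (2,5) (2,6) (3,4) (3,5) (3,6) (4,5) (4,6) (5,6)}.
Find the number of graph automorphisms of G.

Every vertex has degree 5, so G is the complete graph K_6. Any permutation of the 6 vertices preserves K_6, so Aut(K_6) = S_6 of order 6! = 720.

720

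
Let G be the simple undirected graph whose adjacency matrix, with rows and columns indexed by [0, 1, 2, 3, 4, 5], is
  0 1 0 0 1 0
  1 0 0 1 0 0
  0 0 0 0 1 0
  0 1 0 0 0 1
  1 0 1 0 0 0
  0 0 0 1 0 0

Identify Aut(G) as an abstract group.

The degree sequence is [2, 2, 1, 2, 2, 1]; the two degree-1 vertices 2 and 5 are the ends of a path, so G = P_6. The only nontrivial automorphism of a path is the end-to-end reflection, so Aut(G) ≅ Z_2.

C_2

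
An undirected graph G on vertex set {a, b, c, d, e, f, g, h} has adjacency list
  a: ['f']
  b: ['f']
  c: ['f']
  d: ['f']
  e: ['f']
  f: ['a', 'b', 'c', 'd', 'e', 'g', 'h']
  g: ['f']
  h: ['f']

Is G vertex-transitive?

No

Vertex f is the only vertex of degree 7, so every automorphism fixes it; G is not vertex-transitive.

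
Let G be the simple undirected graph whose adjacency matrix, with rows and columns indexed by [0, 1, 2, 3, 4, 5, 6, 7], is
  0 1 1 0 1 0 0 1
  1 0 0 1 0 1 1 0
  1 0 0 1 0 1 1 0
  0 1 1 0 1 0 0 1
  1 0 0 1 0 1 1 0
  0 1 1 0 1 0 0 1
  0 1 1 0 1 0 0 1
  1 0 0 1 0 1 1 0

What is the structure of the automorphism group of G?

(S_4 × S_4) ⋊ Z_2

G is 4-regular and bipartite with parts {1, 2, 4, 7} and {0, 3, 5, 6} (each part is independent and every cross-pair is an edge), so G = K_{4,4}. Aut(K_{4,4}) is the wreath product S_4 ≀ Z_2: permute within each part, then optionally swap the parts; |Aut| = 2·(4!)² = 1152.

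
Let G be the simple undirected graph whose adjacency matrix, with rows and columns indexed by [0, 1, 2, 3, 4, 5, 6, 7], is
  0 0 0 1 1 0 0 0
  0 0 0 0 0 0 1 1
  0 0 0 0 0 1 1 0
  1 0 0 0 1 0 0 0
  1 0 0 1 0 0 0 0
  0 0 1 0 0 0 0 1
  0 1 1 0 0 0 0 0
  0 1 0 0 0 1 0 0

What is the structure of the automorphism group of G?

G has two connected components, {1, 2, 5, 6, 7} and {0, 3, 4}; each is 2-regular, so G = C_5 ⊔ C_3. The components are non-isomorphic (different sizes), so Aut(G) = Aut(C_5) × Aut(C_3) = D_5 × D_3 of order 10·6 = 60.

D_5 × D_3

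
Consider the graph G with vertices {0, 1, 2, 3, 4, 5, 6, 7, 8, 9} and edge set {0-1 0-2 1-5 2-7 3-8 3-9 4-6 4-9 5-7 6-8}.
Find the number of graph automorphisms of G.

200

G has two connected components, {0, 1, 2, 5, 7} and {3, 4, 6, 8, 9}; each is 2-regular, so G = C_5 ⊔ C_5. With two isomorphic components, Aut(G) = Aut(C_5) ≀ S_2 = (D_5 × D_5) ⋊ Z_2: permute each cycle by D_5, then optionally swap the two cycles. Order 2·(2·5)² = 200.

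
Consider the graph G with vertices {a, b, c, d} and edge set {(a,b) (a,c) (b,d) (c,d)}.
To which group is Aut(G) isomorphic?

Every vertex has degree 2 and the graph is connected, so G is the 4-cycle C_4. The automorphisms of the 4-cycle are exactly the symmetries of a regular 4-gon: the dihedral group D_4, |D_4| = 8.

the dihedral group of order 8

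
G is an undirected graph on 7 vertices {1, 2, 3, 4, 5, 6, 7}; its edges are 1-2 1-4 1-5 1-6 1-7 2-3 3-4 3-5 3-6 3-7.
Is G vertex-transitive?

No

Automorphisms preserve degree, but G has vertices of degree 2 and vertices of degree 5; no automorphism maps one to the other, so G is not vertex-transitive.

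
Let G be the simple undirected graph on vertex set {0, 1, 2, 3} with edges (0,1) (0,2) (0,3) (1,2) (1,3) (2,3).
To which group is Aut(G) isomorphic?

S_4

All 4 vertices are pairwise adjacent: G = K_4. Any permutation of the 4 vertices preserves K_4, so Aut(K_4) = S_4 of order 4! = 24.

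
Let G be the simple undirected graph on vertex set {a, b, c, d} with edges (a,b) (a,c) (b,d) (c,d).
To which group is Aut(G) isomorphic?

G is 2-regular and bipartite on 2^2 = 4 vertices with girth 4; it is the hypercube graph Q_2. Aut(Q_2) consists of the signed permutations of the 2 coordinate axes: 2! permutations times 2^2 sign flips, so |Aut| = 2^2·2! = 8.

the dihedral group of order 8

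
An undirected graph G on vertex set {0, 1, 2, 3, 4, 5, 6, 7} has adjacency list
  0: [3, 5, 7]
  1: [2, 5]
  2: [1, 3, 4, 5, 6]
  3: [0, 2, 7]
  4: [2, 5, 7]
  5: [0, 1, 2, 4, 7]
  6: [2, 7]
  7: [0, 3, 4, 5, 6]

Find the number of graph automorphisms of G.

The degree sequence is [3, 2, 5, 3, 3, 5, 2, 5]. Checking the degree-preserving permutations of the vertex set shows that none except the identity preserves every edge, so Aut(G) is trivial.

1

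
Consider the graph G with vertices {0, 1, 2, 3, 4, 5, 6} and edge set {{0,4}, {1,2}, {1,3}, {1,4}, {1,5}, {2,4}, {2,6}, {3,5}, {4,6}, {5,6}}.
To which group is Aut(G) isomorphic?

1

Degrees alone do not determine every vertex (e.g. 1 and 4 both have degree 4), but their neighbour-degree multisets differ: N(1) has degrees [2, 3, 3, 4] while N(4) has degrees [1, 3, 3, 4]. Repeating this refinement separates all vertices, so the only automorphism is the identity.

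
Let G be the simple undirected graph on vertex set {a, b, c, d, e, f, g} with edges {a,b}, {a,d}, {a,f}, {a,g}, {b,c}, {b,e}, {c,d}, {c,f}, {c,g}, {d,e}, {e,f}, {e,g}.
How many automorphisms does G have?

The vertices split by degree into {a, c, e} (degree 4) and {b, d, f, g} (degree 3); every edge runs between the two parts, so G is the complete bipartite graph K_{3,4}. The parts have unequal sizes, so no automorphism swaps them; each part is permuted independently, giving S_4 × S_3 of order 4!·3! = 144.

144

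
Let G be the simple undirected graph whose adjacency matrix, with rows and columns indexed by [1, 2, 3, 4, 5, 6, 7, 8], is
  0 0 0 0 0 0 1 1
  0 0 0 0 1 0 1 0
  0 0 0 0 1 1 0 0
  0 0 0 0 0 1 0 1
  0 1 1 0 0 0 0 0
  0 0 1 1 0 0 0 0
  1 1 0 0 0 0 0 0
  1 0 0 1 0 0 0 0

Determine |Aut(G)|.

16

G is 2-regular and connected on 8 vertices, i.e. the cycle C_8. C_8 has 8 rotations and 8 reflections, so Aut(C_8) ≅ D_8 of order 16.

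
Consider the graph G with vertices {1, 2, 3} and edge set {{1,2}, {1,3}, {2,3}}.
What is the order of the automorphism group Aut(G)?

Every vertex has degree 2, so G is the complete graph K_3. Every bijection on the vertex set is an automorphism of K_3; hence Aut(K_3) ≅ S_3, order 6.

6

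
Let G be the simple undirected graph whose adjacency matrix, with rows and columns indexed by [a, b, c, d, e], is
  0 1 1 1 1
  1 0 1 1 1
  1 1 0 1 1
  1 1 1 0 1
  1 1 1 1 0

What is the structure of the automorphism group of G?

the symmetric group on 5 letters

All 5 vertices are pairwise adjacent: G = K_5. Every bijection on the vertex set is an automorphism of K_5; hence Aut(K_5) ≅ S_5, order 120.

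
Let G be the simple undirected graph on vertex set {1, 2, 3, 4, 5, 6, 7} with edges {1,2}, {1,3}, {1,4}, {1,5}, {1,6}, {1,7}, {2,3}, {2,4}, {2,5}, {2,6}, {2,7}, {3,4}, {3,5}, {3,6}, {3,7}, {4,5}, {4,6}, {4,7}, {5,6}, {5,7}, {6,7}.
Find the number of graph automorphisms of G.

All 7 vertices are pairwise adjacent: G = K_7. Any permutation of the 7 vertices preserves K_7, so Aut(K_7) = S_7 of order 7! = 5040.

5040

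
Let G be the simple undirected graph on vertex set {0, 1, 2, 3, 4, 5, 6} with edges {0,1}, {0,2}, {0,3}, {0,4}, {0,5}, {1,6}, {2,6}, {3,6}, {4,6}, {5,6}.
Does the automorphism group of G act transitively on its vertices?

No

Automorphisms preserve degree, but G has vertices of degree 2 and vertices of degree 5; no automorphism maps one to the other, so G is not vertex-transitive.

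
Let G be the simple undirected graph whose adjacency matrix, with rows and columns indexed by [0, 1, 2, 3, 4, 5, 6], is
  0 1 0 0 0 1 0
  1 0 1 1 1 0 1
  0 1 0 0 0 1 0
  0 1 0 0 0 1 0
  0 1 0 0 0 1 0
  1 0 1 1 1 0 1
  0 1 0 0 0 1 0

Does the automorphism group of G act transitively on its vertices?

No

Automorphisms preserve degree, but G has vertices of degree 2 and vertices of degree 5; no automorphism maps one to the other, so G is not vertex-transitive.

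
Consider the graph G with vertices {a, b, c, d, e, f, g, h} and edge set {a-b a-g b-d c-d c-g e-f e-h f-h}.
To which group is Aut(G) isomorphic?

D_5 × D_3

G has two connected components, {a, b, c, d, g} and {e, f, h}; each is 2-regular, so G = C_5 ⊔ C_3. The components are non-isomorphic (different sizes), so Aut(G) = Aut(C_5) × Aut(C_3) = D_5 × D_3 of order 10·6 = 60.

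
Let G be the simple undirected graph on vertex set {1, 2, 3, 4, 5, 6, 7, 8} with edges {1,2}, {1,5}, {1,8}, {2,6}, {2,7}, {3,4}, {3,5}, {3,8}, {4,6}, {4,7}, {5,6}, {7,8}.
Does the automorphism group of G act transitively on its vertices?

Yes

G is 3-regular and bipartite on 2^3 = 8 vertices with girth 4; it is the hypercube graph Q_3. Aut(Q_3) consists of the signed permutations of the 3 coordinate axes: 3! permutations times 2^3 sign flips, so |Aut| = 2^3·3! = 48. This group acts transitively on the 8 vertices.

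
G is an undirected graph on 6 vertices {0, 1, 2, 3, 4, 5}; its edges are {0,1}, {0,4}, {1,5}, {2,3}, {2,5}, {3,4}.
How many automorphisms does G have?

G is 2-regular and connected on 6 vertices, i.e. the cycle C_6. The automorphisms of the 6-cycle are exactly the symmetries of a regular 6-gon: the dihedral group D_6, |D_6| = 12.

12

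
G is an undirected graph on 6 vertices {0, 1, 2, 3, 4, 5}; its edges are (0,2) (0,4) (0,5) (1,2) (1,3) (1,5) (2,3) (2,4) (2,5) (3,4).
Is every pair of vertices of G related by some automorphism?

No

Vertex 2 is the only vertex of degree 5, so every automorphism fixes it; G is not vertex-transitive.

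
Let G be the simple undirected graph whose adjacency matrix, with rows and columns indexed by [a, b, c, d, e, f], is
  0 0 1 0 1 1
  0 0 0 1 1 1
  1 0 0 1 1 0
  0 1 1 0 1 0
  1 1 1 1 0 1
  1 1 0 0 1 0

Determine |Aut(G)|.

Vertex e is the unique vertex of degree 5; the remaining 5 vertices each have degree 3 and induce a cycle, so G is the wheel on 6 vertices with hub e. With the hub fixed, the remaining symmetry is that of the rim cycle C_5, giving the dihedral group D_5.

10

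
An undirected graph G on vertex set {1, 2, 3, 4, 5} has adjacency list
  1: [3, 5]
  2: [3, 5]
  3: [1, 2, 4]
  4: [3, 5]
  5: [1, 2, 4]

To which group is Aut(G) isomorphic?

S_2 × S_3

The vertices split by degree into {3, 5} (degree 3) and {1, 2, 4} (degree 2); every edge runs between the two parts, so G is the complete bipartite graph K_{2,3}. Automorphisms preserve the bipartition setwise (since the parts differ in size) and act as S_2 × S_3 within it; |Aut| = 12.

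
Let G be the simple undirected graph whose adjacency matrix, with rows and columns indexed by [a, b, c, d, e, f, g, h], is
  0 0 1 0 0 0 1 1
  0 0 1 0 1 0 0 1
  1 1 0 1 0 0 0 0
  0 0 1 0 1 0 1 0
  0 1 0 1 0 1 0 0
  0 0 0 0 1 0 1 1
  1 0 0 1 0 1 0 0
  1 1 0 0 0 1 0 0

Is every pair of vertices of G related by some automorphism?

G is 3-regular and bipartite on 2^3 = 8 vertices with girth 4; it is the hypercube graph Q_3. The symmetry group of the 3-cube is the hyperoctahedral group B_3 = Z_2 ≀ S_3, of order 2^3·3! = 48. Under this action every vertex can be carried to every other, so G is vertex-transitive.

Yes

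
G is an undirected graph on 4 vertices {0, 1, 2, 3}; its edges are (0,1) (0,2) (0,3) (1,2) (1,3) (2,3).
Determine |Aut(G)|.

All 4 vertices are pairwise adjacent: G = K_4. Any permutation of the 4 vertices preserves K_4, so Aut(K_4) = S_4 of order 4! = 24.

24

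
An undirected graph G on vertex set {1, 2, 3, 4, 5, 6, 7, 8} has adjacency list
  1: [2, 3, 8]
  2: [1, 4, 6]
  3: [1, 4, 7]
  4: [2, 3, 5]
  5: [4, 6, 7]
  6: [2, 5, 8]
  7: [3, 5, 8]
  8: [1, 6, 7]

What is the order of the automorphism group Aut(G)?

48

G is 3-regular and bipartite on 2^3 = 8 vertices with girth 4; it is the hypercube graph Q_3. Aut(Q_3) consists of the signed permutations of the 3 coordinate axes: 3! permutations times 2^3 sign flips, so |Aut| = 2^3·3! = 48.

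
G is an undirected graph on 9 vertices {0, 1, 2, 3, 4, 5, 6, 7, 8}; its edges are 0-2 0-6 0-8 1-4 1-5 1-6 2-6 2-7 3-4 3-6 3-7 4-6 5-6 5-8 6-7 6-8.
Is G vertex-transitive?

No

Vertex 6 is the only vertex of degree 8, so every automorphism fixes it; G is not vertex-transitive.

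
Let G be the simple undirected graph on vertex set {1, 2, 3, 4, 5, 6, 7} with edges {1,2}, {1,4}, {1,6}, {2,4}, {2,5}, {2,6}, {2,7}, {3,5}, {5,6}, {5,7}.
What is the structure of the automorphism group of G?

Degrees alone do not determine every vertex (e.g. 1 and 6 both have degree 3), but their neighbour-degree multisets differ: N(1) has degrees [2, 3, 5] while N(6) has degrees [3, 4, 5]. Repeating this refinement separates all vertices, so the only automorphism is the identity.

the trivial group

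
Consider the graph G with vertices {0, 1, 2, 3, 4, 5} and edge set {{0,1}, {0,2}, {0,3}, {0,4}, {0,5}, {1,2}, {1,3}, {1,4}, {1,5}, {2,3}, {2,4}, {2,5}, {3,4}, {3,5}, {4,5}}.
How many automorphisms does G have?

720

All 6 vertices are pairwise adjacent: G = K_6. Any permutation of the 6 vertices preserves K_6, so Aut(K_6) = S_6 of order 6! = 720.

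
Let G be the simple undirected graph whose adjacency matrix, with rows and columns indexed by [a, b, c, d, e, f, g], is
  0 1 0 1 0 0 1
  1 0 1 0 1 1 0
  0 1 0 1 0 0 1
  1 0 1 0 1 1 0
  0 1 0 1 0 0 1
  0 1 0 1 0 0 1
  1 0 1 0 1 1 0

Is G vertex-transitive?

No

Automorphisms preserve degree, but G has vertices of degree 3 and vertices of degree 4; no automorphism maps one to the other, so G is not vertex-transitive.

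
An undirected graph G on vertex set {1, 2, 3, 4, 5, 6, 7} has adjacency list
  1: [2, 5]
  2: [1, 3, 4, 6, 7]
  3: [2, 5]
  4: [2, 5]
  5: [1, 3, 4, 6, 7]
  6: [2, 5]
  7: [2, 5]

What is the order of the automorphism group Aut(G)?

The vertices split by degree into {2, 5} (degree 5) and {1, 3, 4, 6, 7} (degree 2); every edge runs between the two parts, so G is the complete bipartite graph K_{2,5}. Automorphisms preserve the bipartition setwise (since the parts differ in size) and act as S_2 × S_5 within it; |Aut| = 240.

240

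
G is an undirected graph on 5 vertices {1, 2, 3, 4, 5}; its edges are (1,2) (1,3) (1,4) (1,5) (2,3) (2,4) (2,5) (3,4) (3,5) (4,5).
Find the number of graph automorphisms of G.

Every vertex has degree 4, so G is the complete graph K_5. Every bijection on the vertex set is an automorphism of K_5; hence Aut(K_5) ≅ S_5, order 120.

120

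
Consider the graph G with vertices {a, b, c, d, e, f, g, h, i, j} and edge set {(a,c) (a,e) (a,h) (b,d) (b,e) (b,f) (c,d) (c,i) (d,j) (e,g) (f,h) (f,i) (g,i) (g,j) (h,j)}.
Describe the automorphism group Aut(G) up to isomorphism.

G is 3-regular on 10 vertices with no triangles and no 4-cycles (girth 5): this is the Petersen graph. It is a classical fact that the Petersen graph has automorphism group S_5 (order 120), arising from its description as the Kneser graph K(5,2).

the symmetric group S_5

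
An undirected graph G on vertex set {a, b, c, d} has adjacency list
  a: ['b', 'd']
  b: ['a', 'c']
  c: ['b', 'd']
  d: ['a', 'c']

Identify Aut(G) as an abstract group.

the hyperoctahedral group B_2

G is 2-regular and bipartite on 2^2 = 4 vertices with girth 4; it is the hypercube graph Q_2. The symmetry group of the 2-cube is the hyperoctahedral group B_2 = Z_2 ≀ S_2, of order 2^2·2! = 8.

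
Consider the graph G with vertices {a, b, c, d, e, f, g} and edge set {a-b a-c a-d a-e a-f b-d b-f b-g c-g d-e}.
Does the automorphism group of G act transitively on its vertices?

Vertex a is the only vertex of degree 5, so every automorphism fixes it; G is not vertex-transitive.

No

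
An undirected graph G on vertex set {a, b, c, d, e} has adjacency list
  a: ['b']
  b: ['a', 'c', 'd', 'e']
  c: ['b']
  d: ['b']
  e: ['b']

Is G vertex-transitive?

Vertex b is the only vertex of degree 4, so every automorphism fixes it; G is not vertex-transitive.

No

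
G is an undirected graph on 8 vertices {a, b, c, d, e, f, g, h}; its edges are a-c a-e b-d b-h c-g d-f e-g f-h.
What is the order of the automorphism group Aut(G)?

128

G has two connected components, {a, c, e, g} and {b, d, f, h}; each is 2-regular, so G = C_4 ⊔ C_4. Aut of a disjoint union of two copies of C_4 is the wreath product D_4 ≀ Z_2, of order 2·8² = 128.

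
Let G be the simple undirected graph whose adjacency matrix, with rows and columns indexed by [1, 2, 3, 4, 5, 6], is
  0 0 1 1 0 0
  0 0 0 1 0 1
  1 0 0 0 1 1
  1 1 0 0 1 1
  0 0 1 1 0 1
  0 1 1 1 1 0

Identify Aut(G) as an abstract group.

{e}

Degrees alone do not determine every vertex (e.g. 1 and 2 both have degree 2), but their neighbour-degree multisets differ: N(1) has degrees [3, 4] while N(2) has degrees [4, 4]. Repeating this refinement separates all vertices, so the only automorphism is the identity.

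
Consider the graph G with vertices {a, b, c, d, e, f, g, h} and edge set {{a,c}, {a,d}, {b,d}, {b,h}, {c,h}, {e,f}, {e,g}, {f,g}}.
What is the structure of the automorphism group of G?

D_3 × D_5

G has two connected components, {a, b, c, d, h} and {e, f, g}; each is 2-regular, so G = C_5 ⊔ C_3. No automorphism exchanges components of different sizes, hence Aut(G) is the direct product D_3 × D_5, order 60.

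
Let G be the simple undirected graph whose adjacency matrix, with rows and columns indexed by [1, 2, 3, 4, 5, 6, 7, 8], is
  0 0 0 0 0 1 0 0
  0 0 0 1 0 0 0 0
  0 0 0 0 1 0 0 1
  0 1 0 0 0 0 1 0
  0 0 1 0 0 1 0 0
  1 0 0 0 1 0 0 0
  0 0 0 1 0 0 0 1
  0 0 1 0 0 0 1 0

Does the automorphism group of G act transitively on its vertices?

No

Automorphisms preserve degree, but G has vertices of degree 1 and vertices of degree 2; no automorphism maps one to the other, so G is not vertex-transitive.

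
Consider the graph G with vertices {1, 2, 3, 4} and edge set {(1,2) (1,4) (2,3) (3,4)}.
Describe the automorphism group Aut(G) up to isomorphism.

D_4

Every vertex has degree 2 and the graph is connected, so G is the 4-cycle C_4. The automorphisms of the 4-cycle are exactly the symmetries of a regular 4-gon: the dihedral group D_4, |D_4| = 8.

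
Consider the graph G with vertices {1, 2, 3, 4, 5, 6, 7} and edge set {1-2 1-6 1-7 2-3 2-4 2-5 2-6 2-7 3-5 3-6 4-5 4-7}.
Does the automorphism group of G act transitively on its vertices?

Vertex 2 is the only vertex of degree 6, so every automorphism fixes it; G is not vertex-transitive.

No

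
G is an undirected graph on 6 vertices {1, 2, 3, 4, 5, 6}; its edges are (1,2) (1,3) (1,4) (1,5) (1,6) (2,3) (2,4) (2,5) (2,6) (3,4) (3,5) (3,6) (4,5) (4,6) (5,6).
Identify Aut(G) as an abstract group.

S_6

All 6 vertices are pairwise adjacent: G = K_6. Every bijection on the vertex set is an automorphism of K_6; hence Aut(K_6) ≅ S_6, order 720.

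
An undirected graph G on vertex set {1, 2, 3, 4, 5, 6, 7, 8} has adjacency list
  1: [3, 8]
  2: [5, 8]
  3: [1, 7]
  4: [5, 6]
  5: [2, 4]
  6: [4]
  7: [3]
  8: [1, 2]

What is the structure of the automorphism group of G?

the cyclic group of order 2

The degree sequence is [2, 2, 2, 2, 2, 1, 1, 2]; the two degree-1 vertices 6 and 7 are the ends of a path, so G = P_8. A path has exactly one nontrivial symmetry — reversal — giving Aut(G) of order 2.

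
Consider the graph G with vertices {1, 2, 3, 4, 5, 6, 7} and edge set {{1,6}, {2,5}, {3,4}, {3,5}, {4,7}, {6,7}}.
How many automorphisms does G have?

2

The degree sequence is [1, 1, 2, 2, 2, 2, 2]; the two degree-1 vertices 1 and 2 are the ends of a path, so G = P_7. The only nontrivial automorphism of a path is the end-to-end reflection, so Aut(G) ≅ Z_2.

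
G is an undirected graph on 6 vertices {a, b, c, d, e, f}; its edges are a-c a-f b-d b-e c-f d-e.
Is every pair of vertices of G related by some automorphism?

G has two connected components, {b, d, e} and {a, c, f}; each is 2-regular, so G = C_3 ⊔ C_3. With two isomorphic components, Aut(G) = Aut(C_3) ≀ S_2 = (D_3 × D_3) ⋊ Z_2: permute each cycle by D_3, then optionally swap the two cycles. Order 2·(2·3)² = 72. Under this action every vertex can be carried to every other, so G is vertex-transitive.

Yes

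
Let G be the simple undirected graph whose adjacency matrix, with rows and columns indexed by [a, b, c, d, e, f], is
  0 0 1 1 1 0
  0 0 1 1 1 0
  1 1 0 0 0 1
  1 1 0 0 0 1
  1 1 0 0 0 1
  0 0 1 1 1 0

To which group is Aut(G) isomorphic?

G is 3-regular and bipartite with parts {c, d, e} and {a, b, f} (each part is independent and every cross-pair is an edge), so G = K_{3,3}. Each part can be permuted independently (S_3 × S_3) and the two equal-size parts can also be swapped, giving (S_3 × S_3) ⋊ Z_2 of order 2·(3!)² = 72.

S_3 ≀ Z_2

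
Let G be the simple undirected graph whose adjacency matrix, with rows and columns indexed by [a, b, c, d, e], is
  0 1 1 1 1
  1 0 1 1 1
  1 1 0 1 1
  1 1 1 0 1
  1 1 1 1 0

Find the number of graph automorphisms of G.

120

All 5 vertices are pairwise adjacent: G = K_5. Every bijection on the vertex set is an automorphism of K_5; hence Aut(K_5) ≅ S_5, order 120.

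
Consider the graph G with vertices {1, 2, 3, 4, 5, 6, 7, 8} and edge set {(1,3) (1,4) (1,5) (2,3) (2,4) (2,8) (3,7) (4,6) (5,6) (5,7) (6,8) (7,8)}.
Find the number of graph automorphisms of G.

48

G is 3-regular and bipartite on 2^3 = 8 vertices with girth 4; it is the hypercube graph Q_3. Aut(Q_3) consists of the signed permutations of the 3 coordinate axes: 3! permutations times 2^3 sign flips, so |Aut| = 2^3·3! = 48.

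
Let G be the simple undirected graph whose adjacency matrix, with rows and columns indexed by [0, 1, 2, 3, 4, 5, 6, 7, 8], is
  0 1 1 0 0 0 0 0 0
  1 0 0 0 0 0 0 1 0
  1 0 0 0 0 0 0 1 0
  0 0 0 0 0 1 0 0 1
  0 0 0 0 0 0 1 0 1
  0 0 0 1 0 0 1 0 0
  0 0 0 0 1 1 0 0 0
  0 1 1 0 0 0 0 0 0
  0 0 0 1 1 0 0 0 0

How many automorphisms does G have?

80

G has two connected components, {3, 4, 5, 6, 8} and {0, 1, 2, 7}; each is 2-regular, so G = C_5 ⊔ C_4. The components are non-isomorphic (different sizes), so Aut(G) = Aut(C_5) × Aut(C_4) = D_5 × D_4 of order 10·8 = 80.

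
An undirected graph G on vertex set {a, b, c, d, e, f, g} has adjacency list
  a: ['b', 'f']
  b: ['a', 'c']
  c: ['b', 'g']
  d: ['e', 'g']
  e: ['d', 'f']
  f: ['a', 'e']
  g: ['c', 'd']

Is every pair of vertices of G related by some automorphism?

G is 2-regular and connected on 7 vertices, i.e. the cycle C_7. The automorphisms of the 7-cycle are exactly the symmetries of a regular 7-gon: the dihedral group D_7, |D_7| = 14. Under this action every vertex can be carried to every other, so G is vertex-transitive.

Yes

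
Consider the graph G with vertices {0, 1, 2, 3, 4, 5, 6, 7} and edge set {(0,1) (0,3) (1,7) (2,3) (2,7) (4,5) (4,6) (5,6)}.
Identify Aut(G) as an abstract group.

G has two connected components, {0, 1, 2, 3, 7} and {4, 5, 6}; each is 2-regular, so G = C_5 ⊔ C_3. No automorphism exchanges components of different sizes, hence Aut(G) is the direct product D_3 × D_5, order 60.

D_3 × D_5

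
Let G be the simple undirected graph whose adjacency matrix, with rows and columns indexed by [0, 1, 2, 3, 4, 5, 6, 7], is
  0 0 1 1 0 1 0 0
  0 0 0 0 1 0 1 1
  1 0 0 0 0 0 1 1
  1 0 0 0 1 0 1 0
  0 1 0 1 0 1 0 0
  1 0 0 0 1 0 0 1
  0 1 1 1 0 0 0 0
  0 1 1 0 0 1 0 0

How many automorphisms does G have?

G is 3-regular and bipartite on 2^3 = 8 vertices with girth 4; it is the hypercube graph Q_3. Aut(Q_3) consists of the signed permutations of the 3 coordinate axes: 3! permutations times 2^3 sign flips, so |Aut| = 2^3·3! = 48.

48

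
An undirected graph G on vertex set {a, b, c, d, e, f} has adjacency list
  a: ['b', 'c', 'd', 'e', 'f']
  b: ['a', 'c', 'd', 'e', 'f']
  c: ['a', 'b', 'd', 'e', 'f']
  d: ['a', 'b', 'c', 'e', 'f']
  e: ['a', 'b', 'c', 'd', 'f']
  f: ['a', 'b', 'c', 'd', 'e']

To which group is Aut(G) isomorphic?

Every vertex has degree 5, so G is the complete graph K_6. Every bijection on the vertex set is an automorphism of K_6; hence Aut(K_6) ≅ S_6, order 720.

the symmetric group on 6 letters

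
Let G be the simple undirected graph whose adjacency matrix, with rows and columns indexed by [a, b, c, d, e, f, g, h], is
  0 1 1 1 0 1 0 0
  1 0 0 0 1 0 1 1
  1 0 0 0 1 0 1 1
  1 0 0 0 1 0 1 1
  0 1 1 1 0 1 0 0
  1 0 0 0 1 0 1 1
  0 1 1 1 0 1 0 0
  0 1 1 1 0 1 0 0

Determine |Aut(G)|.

G is 4-regular and bipartite with parts {b, c, d, f} and {a, e, g, h} (each part is independent and every cross-pair is an edge), so G = K_{4,4}. Each part can be permuted independently (S_4 × S_4) and the two equal-size parts can also be swapped, giving (S_4 × S_4) ⋊ Z_2 of order 2·(4!)² = 1152.

1152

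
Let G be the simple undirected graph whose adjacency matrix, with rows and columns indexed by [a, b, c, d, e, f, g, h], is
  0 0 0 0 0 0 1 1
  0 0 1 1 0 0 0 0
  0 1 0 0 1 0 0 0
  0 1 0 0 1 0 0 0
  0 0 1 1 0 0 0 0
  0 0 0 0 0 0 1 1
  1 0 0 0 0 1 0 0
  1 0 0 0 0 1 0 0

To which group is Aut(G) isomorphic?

D_4 ≀ Z_2

G has two connected components, {a, f, g, h} and {b, c, d, e}; each is 2-regular, so G = C_4 ⊔ C_4. With two isomorphic components, Aut(G) = Aut(C_4) ≀ S_2 = (D_4 × D_4) ⋊ Z_2: permute each cycle by D_4, then optionally swap the two cycles. Order 2·(2·4)² = 128.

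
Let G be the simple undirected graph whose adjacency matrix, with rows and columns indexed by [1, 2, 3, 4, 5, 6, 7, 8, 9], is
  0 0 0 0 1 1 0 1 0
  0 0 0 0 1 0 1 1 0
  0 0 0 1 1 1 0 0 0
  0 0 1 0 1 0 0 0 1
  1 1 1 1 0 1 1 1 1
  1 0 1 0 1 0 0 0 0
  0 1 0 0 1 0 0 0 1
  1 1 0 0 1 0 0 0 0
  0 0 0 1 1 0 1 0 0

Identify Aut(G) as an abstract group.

Vertex 5 is the unique vertex of degree 8; the remaining 8 vertices each have degree 3 and induce a cycle, so G is the wheel on 9 vertices with hub 5. With the hub fixed, the remaining symmetry is that of the rim cycle C_8, giving the dihedral group D_8.

the dihedral group of order 16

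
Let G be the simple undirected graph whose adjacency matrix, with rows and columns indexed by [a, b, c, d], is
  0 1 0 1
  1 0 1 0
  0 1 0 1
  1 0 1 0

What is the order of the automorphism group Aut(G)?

8

G is 2-regular and bipartite on 2^2 = 4 vertices with girth 4; it is the hypercube graph Q_2. Aut(Q_2) consists of the signed permutations of the 2 coordinate axes: 2! permutations times 2^2 sign flips, so |Aut| = 2^2·2! = 8.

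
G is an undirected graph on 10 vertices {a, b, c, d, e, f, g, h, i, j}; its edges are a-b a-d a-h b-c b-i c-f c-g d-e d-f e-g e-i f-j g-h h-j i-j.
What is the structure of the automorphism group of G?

G is 3-regular on 10 vertices with no triangles and no 4-cycles (girth 5): this is the Petersen graph. It is a classical fact that the Petersen graph has automorphism group S_5 (order 120), arising from its description as the Kneser graph K(5,2).

the symmetric group S_5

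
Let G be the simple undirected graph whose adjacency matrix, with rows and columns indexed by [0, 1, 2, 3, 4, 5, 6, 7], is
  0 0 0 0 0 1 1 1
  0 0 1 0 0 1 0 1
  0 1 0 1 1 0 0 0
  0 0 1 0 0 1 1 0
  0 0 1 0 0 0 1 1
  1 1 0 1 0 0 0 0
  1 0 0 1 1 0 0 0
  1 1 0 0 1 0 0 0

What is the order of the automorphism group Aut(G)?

G is 3-regular and bipartite on 2^3 = 8 vertices with girth 4; it is the hypercube graph Q_3. Aut(Q_3) consists of the signed permutations of the 3 coordinate axes: 3! permutations times 2^3 sign flips, so |Aut| = 2^3·3! = 48.

48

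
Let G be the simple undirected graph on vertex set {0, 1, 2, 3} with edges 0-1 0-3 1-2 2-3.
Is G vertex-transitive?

Yes

G is 2-regular and bipartite on 2^2 = 4 vertices with girth 4; it is the hypercube graph Q_2. Aut(Q_2) consists of the signed permutations of the 2 coordinate axes: 2! permutations times 2^2 sign flips, so |Aut| = 2^2·2! = 8. This group acts transitively on the 4 vertices.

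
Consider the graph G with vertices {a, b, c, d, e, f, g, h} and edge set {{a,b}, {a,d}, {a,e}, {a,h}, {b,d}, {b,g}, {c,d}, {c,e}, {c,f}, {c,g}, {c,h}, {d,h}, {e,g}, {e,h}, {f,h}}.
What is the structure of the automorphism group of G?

The degree sequence is [4, 3, 5, 4, 4, 2, 3, 5]. Checking the degree-preserving permutations of the vertex set shows that none except the identity preserves every edge, so Aut(G) is trivial.

1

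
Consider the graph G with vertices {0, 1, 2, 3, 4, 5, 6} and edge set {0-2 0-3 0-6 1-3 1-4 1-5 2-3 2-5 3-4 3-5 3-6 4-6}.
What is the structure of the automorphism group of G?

Vertex 3 is the unique vertex of degree 6; the remaining 6 vertices each have degree 3 and induce a cycle, so G is the wheel on 7 vertices with hub 3. Every automorphism fixes the hub and acts on the rim 6-cycle, so Aut(G) ≅ Aut(C_6) = D_6 of order 12.

D_6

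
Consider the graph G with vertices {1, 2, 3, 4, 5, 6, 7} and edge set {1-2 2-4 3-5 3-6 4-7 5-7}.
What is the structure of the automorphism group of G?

C_2

The degree sequence is [1, 2, 2, 2, 2, 1, 2]; the two degree-1 vertices 1 and 6 are the ends of a path, so G = P_7. A path has exactly one nontrivial symmetry — reversal — giving Aut(G) of order 2.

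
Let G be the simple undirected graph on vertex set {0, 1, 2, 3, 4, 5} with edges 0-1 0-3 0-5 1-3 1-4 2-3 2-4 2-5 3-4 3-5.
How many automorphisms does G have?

Vertex 3 is the unique vertex of degree 5; the remaining 5 vertices each have degree 3 and induce a cycle, so G is the wheel on 6 vertices with hub 3. With the hub fixed, the remaining symmetry is that of the rim cycle C_5, giving the dihedral group D_5.

10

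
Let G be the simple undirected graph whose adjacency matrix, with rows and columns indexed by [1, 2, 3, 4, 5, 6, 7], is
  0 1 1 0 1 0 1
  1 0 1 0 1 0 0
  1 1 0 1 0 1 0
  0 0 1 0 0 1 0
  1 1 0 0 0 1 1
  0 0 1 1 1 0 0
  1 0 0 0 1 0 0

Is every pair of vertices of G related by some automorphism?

Automorphisms preserve degree, but G has vertices of degree 2 and vertices of degree 4; no automorphism maps one to the other, so G is not vertex-transitive.

No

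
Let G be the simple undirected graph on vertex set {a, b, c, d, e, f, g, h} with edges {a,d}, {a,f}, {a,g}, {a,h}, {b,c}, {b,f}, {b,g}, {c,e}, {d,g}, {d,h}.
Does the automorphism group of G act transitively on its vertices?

No

Vertex a is the only vertex of degree 4, so every automorphism fixes it; G is not vertex-transitive.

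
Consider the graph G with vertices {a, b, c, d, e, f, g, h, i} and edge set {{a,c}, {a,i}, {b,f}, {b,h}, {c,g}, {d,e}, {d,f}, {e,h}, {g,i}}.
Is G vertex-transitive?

No

G has two connected components, {b, d, e, f, h} and {a, c, g, i}; each is 2-regular, so G = C_5 ⊔ C_4. The orbit of a under Aut(G) is {a, c, g, i}, which does not contain b, so G is not vertex-transitive.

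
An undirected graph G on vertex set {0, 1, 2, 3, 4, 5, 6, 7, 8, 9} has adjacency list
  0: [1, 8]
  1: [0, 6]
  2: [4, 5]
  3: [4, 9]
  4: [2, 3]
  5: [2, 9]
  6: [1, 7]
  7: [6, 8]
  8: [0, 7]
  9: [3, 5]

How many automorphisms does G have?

G has two connected components, {2, 3, 4, 5, 9} and {0, 1, 6, 7, 8}; each is 2-regular, so G = C_5 ⊔ C_5. With two isomorphic components, Aut(G) = Aut(C_5) ≀ S_2 = (D_5 × D_5) ⋊ Z_2: permute each cycle by D_5, then optionally swap the two cycles. Order 2·(2·5)² = 200.

200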